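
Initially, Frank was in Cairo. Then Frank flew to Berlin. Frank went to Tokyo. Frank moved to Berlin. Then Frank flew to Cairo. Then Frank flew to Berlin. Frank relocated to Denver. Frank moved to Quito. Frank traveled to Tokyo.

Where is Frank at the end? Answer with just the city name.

Tracking Frank's location:
Start: Frank is in Cairo.
After move 1: Cairo -> Berlin. Frank is in Berlin.
After move 2: Berlin -> Tokyo. Frank is in Tokyo.
After move 3: Tokyo -> Berlin. Frank is in Berlin.
After move 4: Berlin -> Cairo. Frank is in Cairo.
After move 5: Cairo -> Berlin. Frank is in Berlin.
After move 6: Berlin -> Denver. Frank is in Denver.
After move 7: Denver -> Quito. Frank is in Quito.
After move 8: Quito -> Tokyo. Frank is in Tokyo.

Answer: Tokyo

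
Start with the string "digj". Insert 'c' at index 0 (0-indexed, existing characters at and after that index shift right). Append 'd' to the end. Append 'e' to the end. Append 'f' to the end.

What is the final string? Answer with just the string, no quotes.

Applying each edit step by step:
Start: "digj"
Op 1 (insert 'c' at idx 0): "digj" -> "cdigj"
Op 2 (append 'd'): "cdigj" -> "cdigjd"
Op 3 (append 'e'): "cdigjd" -> "cdigjde"
Op 4 (append 'f'): "cdigjde" -> "cdigjdef"

Answer: cdigjdef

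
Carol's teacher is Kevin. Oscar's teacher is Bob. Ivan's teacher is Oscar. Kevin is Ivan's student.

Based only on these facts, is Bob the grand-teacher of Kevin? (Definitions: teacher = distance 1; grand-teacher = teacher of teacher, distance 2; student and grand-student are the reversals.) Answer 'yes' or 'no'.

Reconstructing the teacher chain from the given facts:
  Bob -> Oscar -> Ivan -> Kevin -> Carol
(each arrow means 'teacher of the next')
Positions in the chain (0 = top):
  position of Bob: 0
  position of Oscar: 1
  position of Ivan: 2
  position of Kevin: 3
  position of Carol: 4

Bob is at position 0, Kevin is at position 3; signed distance (j - i) = 3.
'grand-teacher' requires j - i = 2. Actual distance is 3, so the relation does NOT hold.

Answer: no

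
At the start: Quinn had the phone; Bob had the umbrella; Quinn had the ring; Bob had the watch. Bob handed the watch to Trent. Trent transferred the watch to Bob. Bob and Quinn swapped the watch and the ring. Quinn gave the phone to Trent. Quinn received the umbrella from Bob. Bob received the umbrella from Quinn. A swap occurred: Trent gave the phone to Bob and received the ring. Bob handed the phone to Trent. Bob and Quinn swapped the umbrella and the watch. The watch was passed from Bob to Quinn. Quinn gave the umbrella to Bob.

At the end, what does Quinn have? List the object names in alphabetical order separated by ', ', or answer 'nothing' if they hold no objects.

Answer: watch

Derivation:
Tracking all object holders:
Start: phone:Quinn, umbrella:Bob, ring:Quinn, watch:Bob
Event 1 (give watch: Bob -> Trent). State: phone:Quinn, umbrella:Bob, ring:Quinn, watch:Trent
Event 2 (give watch: Trent -> Bob). State: phone:Quinn, umbrella:Bob, ring:Quinn, watch:Bob
Event 3 (swap watch<->ring: now watch:Quinn, ring:Bob). State: phone:Quinn, umbrella:Bob, ring:Bob, watch:Quinn
Event 4 (give phone: Quinn -> Trent). State: phone:Trent, umbrella:Bob, ring:Bob, watch:Quinn
Event 5 (give umbrella: Bob -> Quinn). State: phone:Trent, umbrella:Quinn, ring:Bob, watch:Quinn
Event 6 (give umbrella: Quinn -> Bob). State: phone:Trent, umbrella:Bob, ring:Bob, watch:Quinn
Event 7 (swap phone<->ring: now phone:Bob, ring:Trent). State: phone:Bob, umbrella:Bob, ring:Trent, watch:Quinn
Event 8 (give phone: Bob -> Trent). State: phone:Trent, umbrella:Bob, ring:Trent, watch:Quinn
Event 9 (swap umbrella<->watch: now umbrella:Quinn, watch:Bob). State: phone:Trent, umbrella:Quinn, ring:Trent, watch:Bob
Event 10 (give watch: Bob -> Quinn). State: phone:Trent, umbrella:Quinn, ring:Trent, watch:Quinn
Event 11 (give umbrella: Quinn -> Bob). State: phone:Trent, umbrella:Bob, ring:Trent, watch:Quinn

Final state: phone:Trent, umbrella:Bob, ring:Trent, watch:Quinn
Quinn holds: watch.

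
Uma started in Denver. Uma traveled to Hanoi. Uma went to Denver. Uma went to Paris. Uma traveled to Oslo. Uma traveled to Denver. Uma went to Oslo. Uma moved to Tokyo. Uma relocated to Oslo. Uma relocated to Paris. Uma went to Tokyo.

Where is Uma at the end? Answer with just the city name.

Answer: Tokyo

Derivation:
Tracking Uma's location:
Start: Uma is in Denver.
After move 1: Denver -> Hanoi. Uma is in Hanoi.
After move 2: Hanoi -> Denver. Uma is in Denver.
After move 3: Denver -> Paris. Uma is in Paris.
After move 4: Paris -> Oslo. Uma is in Oslo.
After move 5: Oslo -> Denver. Uma is in Denver.
After move 6: Denver -> Oslo. Uma is in Oslo.
After move 7: Oslo -> Tokyo. Uma is in Tokyo.
After move 8: Tokyo -> Oslo. Uma is in Oslo.
After move 9: Oslo -> Paris. Uma is in Paris.
After move 10: Paris -> Tokyo. Uma is in Tokyo.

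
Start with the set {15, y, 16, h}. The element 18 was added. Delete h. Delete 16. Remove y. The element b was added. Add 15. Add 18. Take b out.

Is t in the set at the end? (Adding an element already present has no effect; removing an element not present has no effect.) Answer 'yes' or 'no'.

Tracking the set through each operation:
Start: {15, 16, h, y}
Event 1 (add 18): added. Set: {15, 16, 18, h, y}
Event 2 (remove h): removed. Set: {15, 16, 18, y}
Event 3 (remove 16): removed. Set: {15, 18, y}
Event 4 (remove y): removed. Set: {15, 18}
Event 5 (add b): added. Set: {15, 18, b}
Event 6 (add 15): already present, no change. Set: {15, 18, b}
Event 7 (add 18): already present, no change. Set: {15, 18, b}
Event 8 (remove b): removed. Set: {15, 18}

Final set: {15, 18} (size 2)
t is NOT in the final set.

Answer: no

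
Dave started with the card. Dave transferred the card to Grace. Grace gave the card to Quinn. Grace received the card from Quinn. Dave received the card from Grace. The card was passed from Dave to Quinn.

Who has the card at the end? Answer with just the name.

Answer: Quinn

Derivation:
Tracking the card through each event:
Start: Dave has the card.
After event 1: Grace has the card.
After event 2: Quinn has the card.
After event 3: Grace has the card.
After event 4: Dave has the card.
After event 5: Quinn has the card.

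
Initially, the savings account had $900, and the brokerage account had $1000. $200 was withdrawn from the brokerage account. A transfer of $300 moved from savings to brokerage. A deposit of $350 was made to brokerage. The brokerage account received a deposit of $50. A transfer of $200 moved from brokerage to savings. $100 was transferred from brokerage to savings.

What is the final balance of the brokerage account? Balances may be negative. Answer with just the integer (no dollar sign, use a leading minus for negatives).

Answer: 1200

Derivation:
Tracking account balances step by step:
Start: savings=900, brokerage=1000
Event 1 (withdraw 200 from brokerage): brokerage: 1000 - 200 = 800. Balances: savings=900, brokerage=800
Event 2 (transfer 300 savings -> brokerage): savings: 900 - 300 = 600, brokerage: 800 + 300 = 1100. Balances: savings=600, brokerage=1100
Event 3 (deposit 350 to brokerage): brokerage: 1100 + 350 = 1450. Balances: savings=600, brokerage=1450
Event 4 (deposit 50 to brokerage): brokerage: 1450 + 50 = 1500. Balances: savings=600, brokerage=1500
Event 5 (transfer 200 brokerage -> savings): brokerage: 1500 - 200 = 1300, savings: 600 + 200 = 800. Balances: savings=800, brokerage=1300
Event 6 (transfer 100 brokerage -> savings): brokerage: 1300 - 100 = 1200, savings: 800 + 100 = 900. Balances: savings=900, brokerage=1200

Final balance of brokerage: 1200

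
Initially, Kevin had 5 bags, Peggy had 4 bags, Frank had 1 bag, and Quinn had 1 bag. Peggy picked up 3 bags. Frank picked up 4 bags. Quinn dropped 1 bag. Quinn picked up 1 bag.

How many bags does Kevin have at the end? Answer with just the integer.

Tracking counts step by step:
Start: Kevin=5, Peggy=4, Frank=1, Quinn=1
Event 1 (Peggy +3): Peggy: 4 -> 7. State: Kevin=5, Peggy=7, Frank=1, Quinn=1
Event 2 (Frank +4): Frank: 1 -> 5. State: Kevin=5, Peggy=7, Frank=5, Quinn=1
Event 3 (Quinn -1): Quinn: 1 -> 0. State: Kevin=5, Peggy=7, Frank=5, Quinn=0
Event 4 (Quinn +1): Quinn: 0 -> 1. State: Kevin=5, Peggy=7, Frank=5, Quinn=1

Kevin's final count: 5

Answer: 5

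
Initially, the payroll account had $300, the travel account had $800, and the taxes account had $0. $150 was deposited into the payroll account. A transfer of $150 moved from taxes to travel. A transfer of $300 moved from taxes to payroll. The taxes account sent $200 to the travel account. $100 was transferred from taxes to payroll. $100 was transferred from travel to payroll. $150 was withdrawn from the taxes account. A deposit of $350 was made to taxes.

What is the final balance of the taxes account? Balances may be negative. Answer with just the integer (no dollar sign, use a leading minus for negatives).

Tracking account balances step by step:
Start: payroll=300, travel=800, taxes=0
Event 1 (deposit 150 to payroll): payroll: 300 + 150 = 450. Balances: payroll=450, travel=800, taxes=0
Event 2 (transfer 150 taxes -> travel): taxes: 0 - 150 = -150, travel: 800 + 150 = 950. Balances: payroll=450, travel=950, taxes=-150
Event 3 (transfer 300 taxes -> payroll): taxes: -150 - 300 = -450, payroll: 450 + 300 = 750. Balances: payroll=750, travel=950, taxes=-450
Event 4 (transfer 200 taxes -> travel): taxes: -450 - 200 = -650, travel: 950 + 200 = 1150. Balances: payroll=750, travel=1150, taxes=-650
Event 5 (transfer 100 taxes -> payroll): taxes: -650 - 100 = -750, payroll: 750 + 100 = 850. Balances: payroll=850, travel=1150, taxes=-750
Event 6 (transfer 100 travel -> payroll): travel: 1150 - 100 = 1050, payroll: 850 + 100 = 950. Balances: payroll=950, travel=1050, taxes=-750
Event 7 (withdraw 150 from taxes): taxes: -750 - 150 = -900. Balances: payroll=950, travel=1050, taxes=-900
Event 8 (deposit 350 to taxes): taxes: -900 + 350 = -550. Balances: payroll=950, travel=1050, taxes=-550

Final balance of taxes: -550

Answer: -550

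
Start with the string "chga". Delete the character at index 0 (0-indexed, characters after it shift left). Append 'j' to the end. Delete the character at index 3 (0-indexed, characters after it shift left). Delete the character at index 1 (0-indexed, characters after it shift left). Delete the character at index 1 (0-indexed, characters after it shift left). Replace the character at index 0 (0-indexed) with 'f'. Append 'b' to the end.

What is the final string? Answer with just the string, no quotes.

Applying each edit step by step:
Start: "chga"
Op 1 (delete idx 0 = 'c'): "chga" -> "hga"
Op 2 (append 'j'): "hga" -> "hgaj"
Op 3 (delete idx 3 = 'j'): "hgaj" -> "hga"
Op 4 (delete idx 1 = 'g'): "hga" -> "ha"
Op 5 (delete idx 1 = 'a'): "ha" -> "h"
Op 6 (replace idx 0: 'h' -> 'f'): "h" -> "f"
Op 7 (append 'b'): "f" -> "fb"

Answer: fb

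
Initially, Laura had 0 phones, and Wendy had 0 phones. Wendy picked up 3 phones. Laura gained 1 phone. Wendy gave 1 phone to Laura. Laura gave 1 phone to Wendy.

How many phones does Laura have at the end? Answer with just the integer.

Tracking counts step by step:
Start: Laura=0, Wendy=0
Event 1 (Wendy +3): Wendy: 0 -> 3. State: Laura=0, Wendy=3
Event 2 (Laura +1): Laura: 0 -> 1. State: Laura=1, Wendy=3
Event 3 (Wendy -> Laura, 1): Wendy: 3 -> 2, Laura: 1 -> 2. State: Laura=2, Wendy=2
Event 4 (Laura -> Wendy, 1): Laura: 2 -> 1, Wendy: 2 -> 3. State: Laura=1, Wendy=3

Laura's final count: 1

Answer: 1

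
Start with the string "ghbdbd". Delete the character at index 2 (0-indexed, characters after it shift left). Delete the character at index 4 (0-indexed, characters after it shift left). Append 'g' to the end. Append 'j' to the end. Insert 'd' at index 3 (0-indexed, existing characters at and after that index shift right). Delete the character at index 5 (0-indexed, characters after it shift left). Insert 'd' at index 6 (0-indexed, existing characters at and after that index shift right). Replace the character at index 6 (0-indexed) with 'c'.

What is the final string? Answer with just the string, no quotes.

Answer: ghddbjc

Derivation:
Applying each edit step by step:
Start: "ghbdbd"
Op 1 (delete idx 2 = 'b'): "ghbdbd" -> "ghdbd"
Op 2 (delete idx 4 = 'd'): "ghdbd" -> "ghdb"
Op 3 (append 'g'): "ghdb" -> "ghdbg"
Op 4 (append 'j'): "ghdbg" -> "ghdbgj"
Op 5 (insert 'd' at idx 3): "ghdbgj" -> "ghddbgj"
Op 6 (delete idx 5 = 'g'): "ghddbgj" -> "ghddbj"
Op 7 (insert 'd' at idx 6): "ghddbj" -> "ghddbjd"
Op 8 (replace idx 6: 'd' -> 'c'): "ghddbjd" -> "ghddbjc"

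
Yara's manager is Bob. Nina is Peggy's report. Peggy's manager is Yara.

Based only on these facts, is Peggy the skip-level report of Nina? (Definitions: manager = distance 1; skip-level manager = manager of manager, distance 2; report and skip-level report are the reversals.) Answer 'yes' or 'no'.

Answer: no

Derivation:
Reconstructing the manager chain from the given facts:
  Bob -> Yara -> Peggy -> Nina
(each arrow means 'manager of the next')
Positions in the chain (0 = top):
  position of Bob: 0
  position of Yara: 1
  position of Peggy: 2
  position of Nina: 3

Peggy is at position 2, Nina is at position 3; signed distance (j - i) = 1.
'skip-level report' requires j - i = -2. Actual distance is 1, so the relation does NOT hold.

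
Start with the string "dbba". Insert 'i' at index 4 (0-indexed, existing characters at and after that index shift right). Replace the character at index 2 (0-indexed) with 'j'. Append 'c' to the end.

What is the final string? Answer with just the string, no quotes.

Applying each edit step by step:
Start: "dbba"
Op 1 (insert 'i' at idx 4): "dbba" -> "dbbai"
Op 2 (replace idx 2: 'b' -> 'j'): "dbbai" -> "dbjai"
Op 3 (append 'c'): "dbjai" -> "dbjaic"

Answer: dbjaic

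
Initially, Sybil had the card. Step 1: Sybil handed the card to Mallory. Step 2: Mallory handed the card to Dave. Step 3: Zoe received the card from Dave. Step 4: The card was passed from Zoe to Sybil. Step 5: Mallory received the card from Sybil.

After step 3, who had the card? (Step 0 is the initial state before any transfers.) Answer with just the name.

Answer: Zoe

Derivation:
Tracking the card holder through step 3:
After step 0 (start): Sybil
After step 1: Mallory
After step 2: Dave
After step 3: Zoe

At step 3, the holder is Zoe.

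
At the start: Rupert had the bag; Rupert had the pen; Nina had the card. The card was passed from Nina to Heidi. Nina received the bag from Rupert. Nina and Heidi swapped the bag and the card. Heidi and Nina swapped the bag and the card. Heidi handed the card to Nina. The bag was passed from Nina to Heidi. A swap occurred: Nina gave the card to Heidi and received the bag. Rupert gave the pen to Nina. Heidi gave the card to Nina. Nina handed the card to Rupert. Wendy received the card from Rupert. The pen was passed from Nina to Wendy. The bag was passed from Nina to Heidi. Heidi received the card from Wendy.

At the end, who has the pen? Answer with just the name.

Tracking all object holders:
Start: bag:Rupert, pen:Rupert, card:Nina
Event 1 (give card: Nina -> Heidi). State: bag:Rupert, pen:Rupert, card:Heidi
Event 2 (give bag: Rupert -> Nina). State: bag:Nina, pen:Rupert, card:Heidi
Event 3 (swap bag<->card: now bag:Heidi, card:Nina). State: bag:Heidi, pen:Rupert, card:Nina
Event 4 (swap bag<->card: now bag:Nina, card:Heidi). State: bag:Nina, pen:Rupert, card:Heidi
Event 5 (give card: Heidi -> Nina). State: bag:Nina, pen:Rupert, card:Nina
Event 6 (give bag: Nina -> Heidi). State: bag:Heidi, pen:Rupert, card:Nina
Event 7 (swap card<->bag: now card:Heidi, bag:Nina). State: bag:Nina, pen:Rupert, card:Heidi
Event 8 (give pen: Rupert -> Nina). State: bag:Nina, pen:Nina, card:Heidi
Event 9 (give card: Heidi -> Nina). State: bag:Nina, pen:Nina, card:Nina
Event 10 (give card: Nina -> Rupert). State: bag:Nina, pen:Nina, card:Rupert
Event 11 (give card: Rupert -> Wendy). State: bag:Nina, pen:Nina, card:Wendy
Event 12 (give pen: Nina -> Wendy). State: bag:Nina, pen:Wendy, card:Wendy
Event 13 (give bag: Nina -> Heidi). State: bag:Heidi, pen:Wendy, card:Wendy
Event 14 (give card: Wendy -> Heidi). State: bag:Heidi, pen:Wendy, card:Heidi

Final state: bag:Heidi, pen:Wendy, card:Heidi
The pen is held by Wendy.

Answer: Wendy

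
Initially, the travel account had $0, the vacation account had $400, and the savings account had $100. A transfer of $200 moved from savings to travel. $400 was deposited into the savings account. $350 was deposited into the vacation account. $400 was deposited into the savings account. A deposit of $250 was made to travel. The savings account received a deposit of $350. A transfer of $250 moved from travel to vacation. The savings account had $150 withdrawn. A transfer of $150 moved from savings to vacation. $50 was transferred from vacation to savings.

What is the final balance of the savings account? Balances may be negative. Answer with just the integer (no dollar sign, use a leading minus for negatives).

Tracking account balances step by step:
Start: travel=0, vacation=400, savings=100
Event 1 (transfer 200 savings -> travel): savings: 100 - 200 = -100, travel: 0 + 200 = 200. Balances: travel=200, vacation=400, savings=-100
Event 2 (deposit 400 to savings): savings: -100 + 400 = 300. Balances: travel=200, vacation=400, savings=300
Event 3 (deposit 350 to vacation): vacation: 400 + 350 = 750. Balances: travel=200, vacation=750, savings=300
Event 4 (deposit 400 to savings): savings: 300 + 400 = 700. Balances: travel=200, vacation=750, savings=700
Event 5 (deposit 250 to travel): travel: 200 + 250 = 450. Balances: travel=450, vacation=750, savings=700
Event 6 (deposit 350 to savings): savings: 700 + 350 = 1050. Balances: travel=450, vacation=750, savings=1050
Event 7 (transfer 250 travel -> vacation): travel: 450 - 250 = 200, vacation: 750 + 250 = 1000. Balances: travel=200, vacation=1000, savings=1050
Event 8 (withdraw 150 from savings): savings: 1050 - 150 = 900. Balances: travel=200, vacation=1000, savings=900
Event 9 (transfer 150 savings -> vacation): savings: 900 - 150 = 750, vacation: 1000 + 150 = 1150. Balances: travel=200, vacation=1150, savings=750
Event 10 (transfer 50 vacation -> savings): vacation: 1150 - 50 = 1100, savings: 750 + 50 = 800. Balances: travel=200, vacation=1100, savings=800

Final balance of savings: 800

Answer: 800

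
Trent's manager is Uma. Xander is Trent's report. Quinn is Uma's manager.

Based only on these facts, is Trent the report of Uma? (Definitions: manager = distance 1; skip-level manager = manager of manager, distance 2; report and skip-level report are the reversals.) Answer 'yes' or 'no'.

Reconstructing the manager chain from the given facts:
  Quinn -> Uma -> Trent -> Xander
(each arrow means 'manager of the next')
Positions in the chain (0 = top):
  position of Quinn: 0
  position of Uma: 1
  position of Trent: 2
  position of Xander: 3

Trent is at position 2, Uma is at position 1; signed distance (j - i) = -1.
'report' requires j - i = -1. Actual distance is -1, so the relation HOLDS.

Answer: yes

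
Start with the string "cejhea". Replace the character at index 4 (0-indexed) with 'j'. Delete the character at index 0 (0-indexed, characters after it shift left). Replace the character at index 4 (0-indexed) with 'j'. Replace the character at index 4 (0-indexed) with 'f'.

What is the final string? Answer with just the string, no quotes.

Applying each edit step by step:
Start: "cejhea"
Op 1 (replace idx 4: 'e' -> 'j'): "cejhea" -> "cejhja"
Op 2 (delete idx 0 = 'c'): "cejhja" -> "ejhja"
Op 3 (replace idx 4: 'a' -> 'j'): "ejhja" -> "ejhjj"
Op 4 (replace idx 4: 'j' -> 'f'): "ejhjj" -> "ejhjf"

Answer: ejhjf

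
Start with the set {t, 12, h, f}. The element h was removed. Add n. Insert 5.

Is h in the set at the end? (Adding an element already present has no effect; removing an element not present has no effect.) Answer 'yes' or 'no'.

Answer: no

Derivation:
Tracking the set through each operation:
Start: {12, f, h, t}
Event 1 (remove h): removed. Set: {12, f, t}
Event 2 (add n): added. Set: {12, f, n, t}
Event 3 (add 5): added. Set: {12, 5, f, n, t}

Final set: {12, 5, f, n, t} (size 5)
h is NOT in the final set.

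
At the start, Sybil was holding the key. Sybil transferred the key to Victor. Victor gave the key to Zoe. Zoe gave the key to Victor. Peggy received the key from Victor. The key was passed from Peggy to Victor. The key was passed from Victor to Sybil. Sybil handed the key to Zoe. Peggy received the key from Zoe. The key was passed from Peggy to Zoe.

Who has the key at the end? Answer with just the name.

Tracking the key through each event:
Start: Sybil has the key.
After event 1: Victor has the key.
After event 2: Zoe has the key.
After event 3: Victor has the key.
After event 4: Peggy has the key.
After event 5: Victor has the key.
After event 6: Sybil has the key.
After event 7: Zoe has the key.
After event 8: Peggy has the key.
After event 9: Zoe has the key.

Answer: Zoe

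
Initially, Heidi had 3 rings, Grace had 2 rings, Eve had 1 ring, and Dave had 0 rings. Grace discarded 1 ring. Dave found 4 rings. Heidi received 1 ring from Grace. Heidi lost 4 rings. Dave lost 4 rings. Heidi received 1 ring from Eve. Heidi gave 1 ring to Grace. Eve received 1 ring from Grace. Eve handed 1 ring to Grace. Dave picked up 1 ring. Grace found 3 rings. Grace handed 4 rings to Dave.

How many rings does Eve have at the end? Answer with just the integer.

Tracking counts step by step:
Start: Heidi=3, Grace=2, Eve=1, Dave=0
Event 1 (Grace -1): Grace: 2 -> 1. State: Heidi=3, Grace=1, Eve=1, Dave=0
Event 2 (Dave +4): Dave: 0 -> 4. State: Heidi=3, Grace=1, Eve=1, Dave=4
Event 3 (Grace -> Heidi, 1): Grace: 1 -> 0, Heidi: 3 -> 4. State: Heidi=4, Grace=0, Eve=1, Dave=4
Event 4 (Heidi -4): Heidi: 4 -> 0. State: Heidi=0, Grace=0, Eve=1, Dave=4
Event 5 (Dave -4): Dave: 4 -> 0. State: Heidi=0, Grace=0, Eve=1, Dave=0
Event 6 (Eve -> Heidi, 1): Eve: 1 -> 0, Heidi: 0 -> 1. State: Heidi=1, Grace=0, Eve=0, Dave=0
Event 7 (Heidi -> Grace, 1): Heidi: 1 -> 0, Grace: 0 -> 1. State: Heidi=0, Grace=1, Eve=0, Dave=0
Event 8 (Grace -> Eve, 1): Grace: 1 -> 0, Eve: 0 -> 1. State: Heidi=0, Grace=0, Eve=1, Dave=0
Event 9 (Eve -> Grace, 1): Eve: 1 -> 0, Grace: 0 -> 1. State: Heidi=0, Grace=1, Eve=0, Dave=0
Event 10 (Dave +1): Dave: 0 -> 1. State: Heidi=0, Grace=1, Eve=0, Dave=1
Event 11 (Grace +3): Grace: 1 -> 4. State: Heidi=0, Grace=4, Eve=0, Dave=1
Event 12 (Grace -> Dave, 4): Grace: 4 -> 0, Dave: 1 -> 5. State: Heidi=0, Grace=0, Eve=0, Dave=5

Eve's final count: 0

Answer: 0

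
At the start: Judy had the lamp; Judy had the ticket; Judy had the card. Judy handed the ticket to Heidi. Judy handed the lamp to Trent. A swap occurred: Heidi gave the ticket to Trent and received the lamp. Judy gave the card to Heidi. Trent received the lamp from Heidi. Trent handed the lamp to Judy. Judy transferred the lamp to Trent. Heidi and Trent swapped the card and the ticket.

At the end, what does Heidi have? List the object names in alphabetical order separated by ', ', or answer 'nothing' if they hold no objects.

Tracking all object holders:
Start: lamp:Judy, ticket:Judy, card:Judy
Event 1 (give ticket: Judy -> Heidi). State: lamp:Judy, ticket:Heidi, card:Judy
Event 2 (give lamp: Judy -> Trent). State: lamp:Trent, ticket:Heidi, card:Judy
Event 3 (swap ticket<->lamp: now ticket:Trent, lamp:Heidi). State: lamp:Heidi, ticket:Trent, card:Judy
Event 4 (give card: Judy -> Heidi). State: lamp:Heidi, ticket:Trent, card:Heidi
Event 5 (give lamp: Heidi -> Trent). State: lamp:Trent, ticket:Trent, card:Heidi
Event 6 (give lamp: Trent -> Judy). State: lamp:Judy, ticket:Trent, card:Heidi
Event 7 (give lamp: Judy -> Trent). State: lamp:Trent, ticket:Trent, card:Heidi
Event 8 (swap card<->ticket: now card:Trent, ticket:Heidi). State: lamp:Trent, ticket:Heidi, card:Trent

Final state: lamp:Trent, ticket:Heidi, card:Trent
Heidi holds: ticket.

Answer: ticket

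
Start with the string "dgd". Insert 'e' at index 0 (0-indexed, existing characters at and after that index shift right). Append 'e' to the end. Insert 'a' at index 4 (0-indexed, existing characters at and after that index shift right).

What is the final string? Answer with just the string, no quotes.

Applying each edit step by step:
Start: "dgd"
Op 1 (insert 'e' at idx 0): "dgd" -> "edgd"
Op 2 (append 'e'): "edgd" -> "edgde"
Op 3 (insert 'a' at idx 4): "edgde" -> "edgdae"

Answer: edgdae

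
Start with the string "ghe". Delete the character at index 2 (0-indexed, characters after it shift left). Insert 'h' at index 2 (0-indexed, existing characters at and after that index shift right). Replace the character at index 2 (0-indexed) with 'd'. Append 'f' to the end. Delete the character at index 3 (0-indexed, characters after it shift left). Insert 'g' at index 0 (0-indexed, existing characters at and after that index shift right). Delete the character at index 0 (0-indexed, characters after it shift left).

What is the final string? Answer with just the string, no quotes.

Applying each edit step by step:
Start: "ghe"
Op 1 (delete idx 2 = 'e'): "ghe" -> "gh"
Op 2 (insert 'h' at idx 2): "gh" -> "ghh"
Op 3 (replace idx 2: 'h' -> 'd'): "ghh" -> "ghd"
Op 4 (append 'f'): "ghd" -> "ghdf"
Op 5 (delete idx 3 = 'f'): "ghdf" -> "ghd"
Op 6 (insert 'g' at idx 0): "ghd" -> "gghd"
Op 7 (delete idx 0 = 'g'): "gghd" -> "ghd"

Answer: ghd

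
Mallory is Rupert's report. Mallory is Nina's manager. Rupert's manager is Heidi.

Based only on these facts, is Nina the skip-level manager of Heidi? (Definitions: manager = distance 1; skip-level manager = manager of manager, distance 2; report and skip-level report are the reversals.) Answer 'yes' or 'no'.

Reconstructing the manager chain from the given facts:
  Heidi -> Rupert -> Mallory -> Nina
(each arrow means 'manager of the next')
Positions in the chain (0 = top):
  position of Heidi: 0
  position of Rupert: 1
  position of Mallory: 2
  position of Nina: 3

Nina is at position 3, Heidi is at position 0; signed distance (j - i) = -3.
'skip-level manager' requires j - i = 2. Actual distance is -3, so the relation does NOT hold.

Answer: no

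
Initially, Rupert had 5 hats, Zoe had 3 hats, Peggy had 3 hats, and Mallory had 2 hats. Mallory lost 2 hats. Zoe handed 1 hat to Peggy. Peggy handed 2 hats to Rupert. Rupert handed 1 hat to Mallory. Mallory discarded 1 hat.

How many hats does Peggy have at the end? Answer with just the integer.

Answer: 2

Derivation:
Tracking counts step by step:
Start: Rupert=5, Zoe=3, Peggy=3, Mallory=2
Event 1 (Mallory -2): Mallory: 2 -> 0. State: Rupert=5, Zoe=3, Peggy=3, Mallory=0
Event 2 (Zoe -> Peggy, 1): Zoe: 3 -> 2, Peggy: 3 -> 4. State: Rupert=5, Zoe=2, Peggy=4, Mallory=0
Event 3 (Peggy -> Rupert, 2): Peggy: 4 -> 2, Rupert: 5 -> 7. State: Rupert=7, Zoe=2, Peggy=2, Mallory=0
Event 4 (Rupert -> Mallory, 1): Rupert: 7 -> 6, Mallory: 0 -> 1. State: Rupert=6, Zoe=2, Peggy=2, Mallory=1
Event 5 (Mallory -1): Mallory: 1 -> 0. State: Rupert=6, Zoe=2, Peggy=2, Mallory=0

Peggy's final count: 2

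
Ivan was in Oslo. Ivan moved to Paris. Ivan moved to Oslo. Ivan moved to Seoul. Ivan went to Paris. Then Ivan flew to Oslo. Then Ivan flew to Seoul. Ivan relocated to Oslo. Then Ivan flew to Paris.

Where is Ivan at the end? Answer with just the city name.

Tracking Ivan's location:
Start: Ivan is in Oslo.
After move 1: Oslo -> Paris. Ivan is in Paris.
After move 2: Paris -> Oslo. Ivan is in Oslo.
After move 3: Oslo -> Seoul. Ivan is in Seoul.
After move 4: Seoul -> Paris. Ivan is in Paris.
After move 5: Paris -> Oslo. Ivan is in Oslo.
After move 6: Oslo -> Seoul. Ivan is in Seoul.
After move 7: Seoul -> Oslo. Ivan is in Oslo.
After move 8: Oslo -> Paris. Ivan is in Paris.

Answer: Paris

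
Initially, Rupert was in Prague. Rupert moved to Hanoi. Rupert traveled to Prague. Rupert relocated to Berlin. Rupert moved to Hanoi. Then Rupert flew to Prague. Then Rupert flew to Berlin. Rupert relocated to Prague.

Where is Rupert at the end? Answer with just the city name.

Answer: Prague

Derivation:
Tracking Rupert's location:
Start: Rupert is in Prague.
After move 1: Prague -> Hanoi. Rupert is in Hanoi.
After move 2: Hanoi -> Prague. Rupert is in Prague.
After move 3: Prague -> Berlin. Rupert is in Berlin.
After move 4: Berlin -> Hanoi. Rupert is in Hanoi.
After move 5: Hanoi -> Prague. Rupert is in Prague.
After move 6: Prague -> Berlin. Rupert is in Berlin.
After move 7: Berlin -> Prague. Rupert is in Prague.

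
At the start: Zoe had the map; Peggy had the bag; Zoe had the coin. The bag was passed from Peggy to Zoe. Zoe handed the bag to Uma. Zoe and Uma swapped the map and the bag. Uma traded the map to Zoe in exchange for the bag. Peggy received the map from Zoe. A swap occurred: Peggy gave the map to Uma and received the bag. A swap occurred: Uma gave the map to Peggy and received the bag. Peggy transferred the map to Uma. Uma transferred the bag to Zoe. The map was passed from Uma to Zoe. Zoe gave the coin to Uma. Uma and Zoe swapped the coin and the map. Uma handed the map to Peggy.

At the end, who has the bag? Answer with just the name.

Tracking all object holders:
Start: map:Zoe, bag:Peggy, coin:Zoe
Event 1 (give bag: Peggy -> Zoe). State: map:Zoe, bag:Zoe, coin:Zoe
Event 2 (give bag: Zoe -> Uma). State: map:Zoe, bag:Uma, coin:Zoe
Event 3 (swap map<->bag: now map:Uma, bag:Zoe). State: map:Uma, bag:Zoe, coin:Zoe
Event 4 (swap map<->bag: now map:Zoe, bag:Uma). State: map:Zoe, bag:Uma, coin:Zoe
Event 5 (give map: Zoe -> Peggy). State: map:Peggy, bag:Uma, coin:Zoe
Event 6 (swap map<->bag: now map:Uma, bag:Peggy). State: map:Uma, bag:Peggy, coin:Zoe
Event 7 (swap map<->bag: now map:Peggy, bag:Uma). State: map:Peggy, bag:Uma, coin:Zoe
Event 8 (give map: Peggy -> Uma). State: map:Uma, bag:Uma, coin:Zoe
Event 9 (give bag: Uma -> Zoe). State: map:Uma, bag:Zoe, coin:Zoe
Event 10 (give map: Uma -> Zoe). State: map:Zoe, bag:Zoe, coin:Zoe
Event 11 (give coin: Zoe -> Uma). State: map:Zoe, bag:Zoe, coin:Uma
Event 12 (swap coin<->map: now coin:Zoe, map:Uma). State: map:Uma, bag:Zoe, coin:Zoe
Event 13 (give map: Uma -> Peggy). State: map:Peggy, bag:Zoe, coin:Zoe

Final state: map:Peggy, bag:Zoe, coin:Zoe
The bag is held by Zoe.

Answer: Zoe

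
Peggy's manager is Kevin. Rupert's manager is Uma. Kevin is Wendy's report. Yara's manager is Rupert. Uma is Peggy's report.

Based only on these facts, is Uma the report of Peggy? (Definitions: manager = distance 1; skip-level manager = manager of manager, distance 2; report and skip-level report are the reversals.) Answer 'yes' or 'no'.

Answer: yes

Derivation:
Reconstructing the manager chain from the given facts:
  Wendy -> Kevin -> Peggy -> Uma -> Rupert -> Yara
(each arrow means 'manager of the next')
Positions in the chain (0 = top):
  position of Wendy: 0
  position of Kevin: 1
  position of Peggy: 2
  position of Uma: 3
  position of Rupert: 4
  position of Yara: 5

Uma is at position 3, Peggy is at position 2; signed distance (j - i) = -1.
'report' requires j - i = -1. Actual distance is -1, so the relation HOLDS.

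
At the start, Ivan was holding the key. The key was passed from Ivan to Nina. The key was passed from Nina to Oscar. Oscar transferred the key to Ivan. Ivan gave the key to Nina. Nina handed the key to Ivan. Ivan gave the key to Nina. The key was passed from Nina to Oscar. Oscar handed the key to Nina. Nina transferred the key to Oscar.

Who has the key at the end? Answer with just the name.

Tracking the key through each event:
Start: Ivan has the key.
After event 1: Nina has the key.
After event 2: Oscar has the key.
After event 3: Ivan has the key.
After event 4: Nina has the key.
After event 5: Ivan has the key.
After event 6: Nina has the key.
After event 7: Oscar has the key.
After event 8: Nina has the key.
After event 9: Oscar has the key.

Answer: Oscar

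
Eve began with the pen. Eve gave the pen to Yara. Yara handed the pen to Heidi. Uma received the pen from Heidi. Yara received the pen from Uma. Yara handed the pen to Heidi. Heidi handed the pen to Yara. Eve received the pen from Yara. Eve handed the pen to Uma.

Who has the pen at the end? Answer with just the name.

Answer: Uma

Derivation:
Tracking the pen through each event:
Start: Eve has the pen.
After event 1: Yara has the pen.
After event 2: Heidi has the pen.
After event 3: Uma has the pen.
After event 4: Yara has the pen.
After event 5: Heidi has the pen.
After event 6: Yara has the pen.
After event 7: Eve has the pen.
After event 8: Uma has the pen.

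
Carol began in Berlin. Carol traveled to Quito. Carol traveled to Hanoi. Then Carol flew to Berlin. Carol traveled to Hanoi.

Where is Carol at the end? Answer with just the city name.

Answer: Hanoi

Derivation:
Tracking Carol's location:
Start: Carol is in Berlin.
After move 1: Berlin -> Quito. Carol is in Quito.
After move 2: Quito -> Hanoi. Carol is in Hanoi.
After move 3: Hanoi -> Berlin. Carol is in Berlin.
After move 4: Berlin -> Hanoi. Carol is in Hanoi.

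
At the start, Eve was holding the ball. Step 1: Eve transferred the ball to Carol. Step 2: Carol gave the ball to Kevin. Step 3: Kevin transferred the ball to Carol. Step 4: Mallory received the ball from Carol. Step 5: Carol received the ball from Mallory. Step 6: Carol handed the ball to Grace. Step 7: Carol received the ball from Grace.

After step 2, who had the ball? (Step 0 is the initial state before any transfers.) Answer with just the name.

Answer: Kevin

Derivation:
Tracking the ball holder through step 2:
After step 0 (start): Eve
After step 1: Carol
After step 2: Kevin

At step 2, the holder is Kevin.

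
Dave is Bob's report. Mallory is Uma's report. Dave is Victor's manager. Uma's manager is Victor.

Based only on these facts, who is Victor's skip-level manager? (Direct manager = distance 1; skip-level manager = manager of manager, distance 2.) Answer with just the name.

Answer: Bob

Derivation:
Reconstructing the manager chain from the given facts:
  Bob -> Dave -> Victor -> Uma -> Mallory
(each arrow means 'manager of the next')
Positions in the chain (0 = top):
  position of Bob: 0
  position of Dave: 1
  position of Victor: 2
  position of Uma: 3
  position of Mallory: 4

Victor is at position 2; the skip-level manager is 2 steps up the chain, i.e. position 0: Bob.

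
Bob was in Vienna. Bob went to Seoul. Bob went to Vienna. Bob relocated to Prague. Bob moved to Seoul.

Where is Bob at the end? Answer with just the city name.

Tracking Bob's location:
Start: Bob is in Vienna.
After move 1: Vienna -> Seoul. Bob is in Seoul.
After move 2: Seoul -> Vienna. Bob is in Vienna.
After move 3: Vienna -> Prague. Bob is in Prague.
After move 4: Prague -> Seoul. Bob is in Seoul.

Answer: Seoul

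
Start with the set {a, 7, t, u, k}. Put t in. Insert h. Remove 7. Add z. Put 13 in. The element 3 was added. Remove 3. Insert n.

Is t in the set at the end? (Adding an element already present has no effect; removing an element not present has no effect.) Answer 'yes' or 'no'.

Answer: yes

Derivation:
Tracking the set through each operation:
Start: {7, a, k, t, u}
Event 1 (add t): already present, no change. Set: {7, a, k, t, u}
Event 2 (add h): added. Set: {7, a, h, k, t, u}
Event 3 (remove 7): removed. Set: {a, h, k, t, u}
Event 4 (add z): added. Set: {a, h, k, t, u, z}
Event 5 (add 13): added. Set: {13, a, h, k, t, u, z}
Event 6 (add 3): added. Set: {13, 3, a, h, k, t, u, z}
Event 7 (remove 3): removed. Set: {13, a, h, k, t, u, z}
Event 8 (add n): added. Set: {13, a, h, k, n, t, u, z}

Final set: {13, a, h, k, n, t, u, z} (size 8)
t is in the final set.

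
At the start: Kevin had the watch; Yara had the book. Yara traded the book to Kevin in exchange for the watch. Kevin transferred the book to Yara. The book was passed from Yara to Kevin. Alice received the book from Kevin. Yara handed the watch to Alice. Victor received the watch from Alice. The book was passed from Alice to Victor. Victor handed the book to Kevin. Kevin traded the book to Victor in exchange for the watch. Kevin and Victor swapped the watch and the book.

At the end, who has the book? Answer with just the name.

Answer: Kevin

Derivation:
Tracking all object holders:
Start: watch:Kevin, book:Yara
Event 1 (swap book<->watch: now book:Kevin, watch:Yara). State: watch:Yara, book:Kevin
Event 2 (give book: Kevin -> Yara). State: watch:Yara, book:Yara
Event 3 (give book: Yara -> Kevin). State: watch:Yara, book:Kevin
Event 4 (give book: Kevin -> Alice). State: watch:Yara, book:Alice
Event 5 (give watch: Yara -> Alice). State: watch:Alice, book:Alice
Event 6 (give watch: Alice -> Victor). State: watch:Victor, book:Alice
Event 7 (give book: Alice -> Victor). State: watch:Victor, book:Victor
Event 8 (give book: Victor -> Kevin). State: watch:Victor, book:Kevin
Event 9 (swap book<->watch: now book:Victor, watch:Kevin). State: watch:Kevin, book:Victor
Event 10 (swap watch<->book: now watch:Victor, book:Kevin). State: watch:Victor, book:Kevin

Final state: watch:Victor, book:Kevin
The book is held by Kevin.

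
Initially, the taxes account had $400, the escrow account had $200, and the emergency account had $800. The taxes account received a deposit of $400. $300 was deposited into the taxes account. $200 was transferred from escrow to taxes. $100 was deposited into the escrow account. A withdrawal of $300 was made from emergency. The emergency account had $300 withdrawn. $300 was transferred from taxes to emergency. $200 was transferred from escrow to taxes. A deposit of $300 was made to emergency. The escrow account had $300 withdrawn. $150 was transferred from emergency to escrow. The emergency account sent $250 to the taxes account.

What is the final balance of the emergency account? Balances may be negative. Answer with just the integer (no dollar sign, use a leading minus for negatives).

Tracking account balances step by step:
Start: taxes=400, escrow=200, emergency=800
Event 1 (deposit 400 to taxes): taxes: 400 + 400 = 800. Balances: taxes=800, escrow=200, emergency=800
Event 2 (deposit 300 to taxes): taxes: 800 + 300 = 1100. Balances: taxes=1100, escrow=200, emergency=800
Event 3 (transfer 200 escrow -> taxes): escrow: 200 - 200 = 0, taxes: 1100 + 200 = 1300. Balances: taxes=1300, escrow=0, emergency=800
Event 4 (deposit 100 to escrow): escrow: 0 + 100 = 100. Balances: taxes=1300, escrow=100, emergency=800
Event 5 (withdraw 300 from emergency): emergency: 800 - 300 = 500. Balances: taxes=1300, escrow=100, emergency=500
Event 6 (withdraw 300 from emergency): emergency: 500 - 300 = 200. Balances: taxes=1300, escrow=100, emergency=200
Event 7 (transfer 300 taxes -> emergency): taxes: 1300 - 300 = 1000, emergency: 200 + 300 = 500. Balances: taxes=1000, escrow=100, emergency=500
Event 8 (transfer 200 escrow -> taxes): escrow: 100 - 200 = -100, taxes: 1000 + 200 = 1200. Balances: taxes=1200, escrow=-100, emergency=500
Event 9 (deposit 300 to emergency): emergency: 500 + 300 = 800. Balances: taxes=1200, escrow=-100, emergency=800
Event 10 (withdraw 300 from escrow): escrow: -100 - 300 = -400. Balances: taxes=1200, escrow=-400, emergency=800
Event 11 (transfer 150 emergency -> escrow): emergency: 800 - 150 = 650, escrow: -400 + 150 = -250. Balances: taxes=1200, escrow=-250, emergency=650
Event 12 (transfer 250 emergency -> taxes): emergency: 650 - 250 = 400, taxes: 1200 + 250 = 1450. Balances: taxes=1450, escrow=-250, emergency=400

Final balance of emergency: 400

Answer: 400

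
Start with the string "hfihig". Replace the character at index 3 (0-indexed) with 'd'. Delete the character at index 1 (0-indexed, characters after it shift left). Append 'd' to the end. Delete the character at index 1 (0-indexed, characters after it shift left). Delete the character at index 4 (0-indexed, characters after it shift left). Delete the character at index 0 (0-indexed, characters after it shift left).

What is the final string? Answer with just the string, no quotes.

Answer: dig

Derivation:
Applying each edit step by step:
Start: "hfihig"
Op 1 (replace idx 3: 'h' -> 'd'): "hfihig" -> "hfidig"
Op 2 (delete idx 1 = 'f'): "hfidig" -> "hidig"
Op 3 (append 'd'): "hidig" -> "hidigd"
Op 4 (delete idx 1 = 'i'): "hidigd" -> "hdigd"
Op 5 (delete idx 4 = 'd'): "hdigd" -> "hdig"
Op 6 (delete idx 0 = 'h'): "hdig" -> "dig"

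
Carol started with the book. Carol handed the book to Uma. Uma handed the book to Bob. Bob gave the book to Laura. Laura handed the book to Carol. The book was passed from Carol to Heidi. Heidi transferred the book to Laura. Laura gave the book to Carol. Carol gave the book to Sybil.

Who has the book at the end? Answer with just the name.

Answer: Sybil

Derivation:
Tracking the book through each event:
Start: Carol has the book.
After event 1: Uma has the book.
After event 2: Bob has the book.
After event 3: Laura has the book.
After event 4: Carol has the book.
After event 5: Heidi has the book.
After event 6: Laura has the book.
After event 7: Carol has the book.
After event 8: Sybil has the book.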